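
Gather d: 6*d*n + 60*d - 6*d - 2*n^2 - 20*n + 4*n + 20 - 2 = d*(6*n + 54) - 2*n^2 - 16*n + 18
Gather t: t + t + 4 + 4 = 2*t + 8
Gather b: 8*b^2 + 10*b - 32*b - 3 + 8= 8*b^2 - 22*b + 5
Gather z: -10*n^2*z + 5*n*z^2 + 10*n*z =5*n*z^2 + z*(-10*n^2 + 10*n)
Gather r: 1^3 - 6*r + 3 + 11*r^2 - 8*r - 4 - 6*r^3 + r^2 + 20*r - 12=-6*r^3 + 12*r^2 + 6*r - 12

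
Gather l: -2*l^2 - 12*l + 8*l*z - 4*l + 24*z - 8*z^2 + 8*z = -2*l^2 + l*(8*z - 16) - 8*z^2 + 32*z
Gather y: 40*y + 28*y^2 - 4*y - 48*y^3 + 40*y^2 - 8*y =-48*y^3 + 68*y^2 + 28*y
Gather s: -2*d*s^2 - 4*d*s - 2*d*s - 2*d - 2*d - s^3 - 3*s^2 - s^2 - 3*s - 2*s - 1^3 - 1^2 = -4*d - s^3 + s^2*(-2*d - 4) + s*(-6*d - 5) - 2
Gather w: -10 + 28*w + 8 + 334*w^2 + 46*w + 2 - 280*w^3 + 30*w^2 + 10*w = -280*w^3 + 364*w^2 + 84*w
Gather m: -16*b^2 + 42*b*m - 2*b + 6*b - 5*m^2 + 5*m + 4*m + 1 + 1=-16*b^2 + 4*b - 5*m^2 + m*(42*b + 9) + 2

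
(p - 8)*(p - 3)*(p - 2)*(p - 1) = p^4 - 14*p^3 + 59*p^2 - 94*p + 48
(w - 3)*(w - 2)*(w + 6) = w^3 + w^2 - 24*w + 36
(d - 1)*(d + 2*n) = d^2 + 2*d*n - d - 2*n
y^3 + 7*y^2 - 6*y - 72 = (y - 3)*(y + 4)*(y + 6)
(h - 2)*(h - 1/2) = h^2 - 5*h/2 + 1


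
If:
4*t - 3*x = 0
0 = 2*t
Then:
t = 0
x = 0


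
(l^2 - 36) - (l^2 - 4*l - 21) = 4*l - 15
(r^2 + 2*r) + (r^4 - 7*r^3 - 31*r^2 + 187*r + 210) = r^4 - 7*r^3 - 30*r^2 + 189*r + 210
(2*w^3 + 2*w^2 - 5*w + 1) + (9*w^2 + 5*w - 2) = 2*w^3 + 11*w^2 - 1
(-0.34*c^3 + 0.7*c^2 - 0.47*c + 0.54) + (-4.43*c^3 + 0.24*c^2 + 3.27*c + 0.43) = -4.77*c^3 + 0.94*c^2 + 2.8*c + 0.97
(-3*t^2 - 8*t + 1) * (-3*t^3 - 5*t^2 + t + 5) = 9*t^5 + 39*t^4 + 34*t^3 - 28*t^2 - 39*t + 5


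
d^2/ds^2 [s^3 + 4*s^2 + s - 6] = 6*s + 8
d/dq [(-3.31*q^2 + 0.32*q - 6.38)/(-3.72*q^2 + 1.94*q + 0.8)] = (-5.231*q^2 - 52.7632*q + 12.6332)/(13.8384*q^4 - 14.4336*q^3 - 2.1884*q^2 + 3.104*q + 0.64)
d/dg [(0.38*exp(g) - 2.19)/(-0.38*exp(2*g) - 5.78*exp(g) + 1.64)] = (0.1444*exp(2*g) - 1.6644*exp(g) - 12.035)*exp(g)/(0.1444*exp(4*g) + 4.3928*exp(3*g) + 32.162*exp(2*g) - 18.9584*exp(g) + 2.6896)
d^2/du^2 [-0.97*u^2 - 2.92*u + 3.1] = -1.94000000000000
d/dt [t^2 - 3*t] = 2*t - 3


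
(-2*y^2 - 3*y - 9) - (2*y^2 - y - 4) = -4*y^2 - 2*y - 5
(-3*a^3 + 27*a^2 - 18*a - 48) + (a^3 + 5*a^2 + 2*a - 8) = -2*a^3 + 32*a^2 - 16*a - 56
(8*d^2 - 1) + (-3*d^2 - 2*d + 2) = 5*d^2 - 2*d + 1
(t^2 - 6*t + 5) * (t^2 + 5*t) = t^4 - t^3 - 25*t^2 + 25*t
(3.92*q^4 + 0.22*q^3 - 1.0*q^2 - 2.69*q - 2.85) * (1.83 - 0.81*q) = -3.1752*q^5 + 6.9954*q^4 + 1.2126*q^3 + 0.3489*q^2 - 2.6142*q - 5.2155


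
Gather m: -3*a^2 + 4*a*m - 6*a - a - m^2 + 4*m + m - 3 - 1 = -3*a^2 - 7*a - m^2 + m*(4*a + 5) - 4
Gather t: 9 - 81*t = 9 - 81*t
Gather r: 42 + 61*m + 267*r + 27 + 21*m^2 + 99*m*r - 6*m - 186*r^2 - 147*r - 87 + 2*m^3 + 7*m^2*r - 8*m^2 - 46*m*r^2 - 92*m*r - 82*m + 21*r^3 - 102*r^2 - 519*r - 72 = 2*m^3 + 13*m^2 - 27*m + 21*r^3 + r^2*(-46*m - 288) + r*(7*m^2 + 7*m - 399) - 90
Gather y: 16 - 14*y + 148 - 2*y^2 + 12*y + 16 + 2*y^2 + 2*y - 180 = 0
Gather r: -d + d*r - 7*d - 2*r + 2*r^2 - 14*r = -8*d + 2*r^2 + r*(d - 16)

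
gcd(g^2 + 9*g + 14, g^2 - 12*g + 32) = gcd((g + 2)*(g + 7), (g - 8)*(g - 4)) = 1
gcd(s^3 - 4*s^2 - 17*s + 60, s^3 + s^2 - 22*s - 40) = s^2 - s - 20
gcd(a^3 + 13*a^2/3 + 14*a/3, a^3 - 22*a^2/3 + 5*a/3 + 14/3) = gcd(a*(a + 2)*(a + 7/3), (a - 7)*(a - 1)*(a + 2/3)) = 1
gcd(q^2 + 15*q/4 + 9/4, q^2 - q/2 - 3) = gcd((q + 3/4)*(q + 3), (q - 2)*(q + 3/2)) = 1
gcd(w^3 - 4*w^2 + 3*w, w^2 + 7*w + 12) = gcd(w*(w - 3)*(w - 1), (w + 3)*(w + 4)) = 1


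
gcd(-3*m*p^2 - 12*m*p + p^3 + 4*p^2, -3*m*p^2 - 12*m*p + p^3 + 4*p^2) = -3*m*p^2 - 12*m*p + p^3 + 4*p^2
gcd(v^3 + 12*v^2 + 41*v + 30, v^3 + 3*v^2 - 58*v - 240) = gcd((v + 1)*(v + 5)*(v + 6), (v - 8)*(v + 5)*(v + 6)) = v^2 + 11*v + 30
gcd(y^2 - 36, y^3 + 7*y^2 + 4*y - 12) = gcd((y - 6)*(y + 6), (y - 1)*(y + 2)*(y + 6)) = y + 6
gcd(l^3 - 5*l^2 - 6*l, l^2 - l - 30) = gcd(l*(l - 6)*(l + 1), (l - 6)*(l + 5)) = l - 6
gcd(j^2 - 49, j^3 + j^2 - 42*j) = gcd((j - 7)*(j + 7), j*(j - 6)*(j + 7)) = j + 7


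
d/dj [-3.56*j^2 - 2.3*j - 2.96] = -7.12*j - 2.3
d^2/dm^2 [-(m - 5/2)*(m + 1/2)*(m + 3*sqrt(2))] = -6*m - 6*sqrt(2) + 4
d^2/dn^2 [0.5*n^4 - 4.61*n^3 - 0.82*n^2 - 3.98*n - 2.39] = 6.0*n^2 - 27.66*n - 1.64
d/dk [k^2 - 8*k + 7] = 2*k - 8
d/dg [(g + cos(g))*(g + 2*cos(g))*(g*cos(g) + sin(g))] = -g^3*sin(g) - 3*g^2*sin(2*g) + 4*g^2*cos(g) + g*sin(g)/2 - 3*g*sin(3*g)/2 + 6*g*cos(2*g) + 3*g + 3*sin(2*g)/2 + 2*cos(g) + 2*cos(3*g)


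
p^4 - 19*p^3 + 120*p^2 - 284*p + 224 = (p - 8)*(p - 7)*(p - 2)^2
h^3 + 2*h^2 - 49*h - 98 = (h - 7)*(h + 2)*(h + 7)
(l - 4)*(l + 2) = l^2 - 2*l - 8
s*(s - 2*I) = s^2 - 2*I*s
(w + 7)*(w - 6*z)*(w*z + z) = w^3*z - 6*w^2*z^2 + 8*w^2*z - 48*w*z^2 + 7*w*z - 42*z^2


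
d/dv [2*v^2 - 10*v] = 4*v - 10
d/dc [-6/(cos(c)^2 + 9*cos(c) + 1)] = -6*(2*cos(c) + 9)*sin(c)/(cos(c)^2 + 9*cos(c) + 1)^2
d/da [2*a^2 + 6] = 4*a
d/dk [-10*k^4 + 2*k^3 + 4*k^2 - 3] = 2*k*(-20*k^2 + 3*k + 4)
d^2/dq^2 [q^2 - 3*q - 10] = 2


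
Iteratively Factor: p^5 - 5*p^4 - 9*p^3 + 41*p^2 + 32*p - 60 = (p - 3)*(p^4 - 2*p^3 - 15*p^2 - 4*p + 20) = (p - 3)*(p + 2)*(p^3 - 4*p^2 - 7*p + 10) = (p - 3)*(p + 2)^2*(p^2 - 6*p + 5) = (p - 3)*(p - 1)*(p + 2)^2*(p - 5)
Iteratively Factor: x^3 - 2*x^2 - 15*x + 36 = (x + 4)*(x^2 - 6*x + 9) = (x - 3)*(x + 4)*(x - 3)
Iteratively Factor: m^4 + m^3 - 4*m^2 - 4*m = (m + 1)*(m^3 - 4*m) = (m - 2)*(m + 1)*(m^2 + 2*m) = (m - 2)*(m + 1)*(m + 2)*(m)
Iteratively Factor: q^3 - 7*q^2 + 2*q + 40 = (q + 2)*(q^2 - 9*q + 20) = (q - 5)*(q + 2)*(q - 4)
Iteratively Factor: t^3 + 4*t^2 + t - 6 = (t - 1)*(t^2 + 5*t + 6) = (t - 1)*(t + 2)*(t + 3)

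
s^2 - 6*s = s*(s - 6)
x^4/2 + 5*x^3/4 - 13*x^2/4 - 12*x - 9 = (x/2 + 1)*(x - 3)*(x + 3/2)*(x + 2)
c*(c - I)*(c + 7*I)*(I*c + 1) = I*c^4 - 5*c^3 + 13*I*c^2 + 7*c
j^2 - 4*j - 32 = (j - 8)*(j + 4)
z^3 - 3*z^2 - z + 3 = (z - 3)*(z - 1)*(z + 1)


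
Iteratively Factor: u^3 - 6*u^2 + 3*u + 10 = (u - 5)*(u^2 - u - 2) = (u - 5)*(u + 1)*(u - 2)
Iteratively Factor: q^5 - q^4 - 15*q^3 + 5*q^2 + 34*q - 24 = (q - 4)*(q^4 + 3*q^3 - 3*q^2 - 7*q + 6) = (q - 4)*(q + 3)*(q^3 - 3*q + 2) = (q - 4)*(q - 1)*(q + 3)*(q^2 + q - 2) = (q - 4)*(q - 1)^2*(q + 3)*(q + 2)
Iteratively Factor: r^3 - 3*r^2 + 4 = (r + 1)*(r^2 - 4*r + 4) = (r - 2)*(r + 1)*(r - 2)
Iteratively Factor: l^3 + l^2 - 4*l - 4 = (l + 1)*(l^2 - 4) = (l + 1)*(l + 2)*(l - 2)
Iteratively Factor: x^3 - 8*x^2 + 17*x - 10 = (x - 1)*(x^2 - 7*x + 10) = (x - 2)*(x - 1)*(x - 5)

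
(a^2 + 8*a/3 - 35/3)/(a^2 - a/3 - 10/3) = (-3*a^2 - 8*a + 35)/(-3*a^2 + a + 10)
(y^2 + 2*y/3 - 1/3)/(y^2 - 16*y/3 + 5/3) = (y + 1)/(y - 5)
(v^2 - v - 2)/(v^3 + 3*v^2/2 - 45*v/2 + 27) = 2*(v^2 - v - 2)/(2*v^3 + 3*v^2 - 45*v + 54)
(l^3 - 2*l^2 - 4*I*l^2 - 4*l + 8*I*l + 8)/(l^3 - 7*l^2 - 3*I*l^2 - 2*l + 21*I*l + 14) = (l^2 - 2*l*(1 + I) + 4*I)/(l^2 - l*(7 + I) + 7*I)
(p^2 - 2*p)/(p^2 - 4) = p/(p + 2)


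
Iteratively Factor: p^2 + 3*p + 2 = (p + 1)*(p + 2)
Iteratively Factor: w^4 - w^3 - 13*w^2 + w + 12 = (w + 1)*(w^3 - 2*w^2 - 11*w + 12) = (w - 4)*(w + 1)*(w^2 + 2*w - 3) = (w - 4)*(w + 1)*(w + 3)*(w - 1)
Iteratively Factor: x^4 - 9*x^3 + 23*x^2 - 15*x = (x - 3)*(x^3 - 6*x^2 + 5*x) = (x - 5)*(x - 3)*(x^2 - x) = x*(x - 5)*(x - 3)*(x - 1)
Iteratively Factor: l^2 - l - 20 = (l + 4)*(l - 5)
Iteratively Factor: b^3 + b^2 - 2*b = (b - 1)*(b^2 + 2*b) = b*(b - 1)*(b + 2)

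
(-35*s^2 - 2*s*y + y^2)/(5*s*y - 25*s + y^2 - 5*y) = (-7*s + y)/(y - 5)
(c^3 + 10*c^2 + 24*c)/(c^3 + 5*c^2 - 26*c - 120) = c/(c - 5)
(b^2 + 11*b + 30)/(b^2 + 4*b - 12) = (b + 5)/(b - 2)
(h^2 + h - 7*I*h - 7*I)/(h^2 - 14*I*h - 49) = (h + 1)/(h - 7*I)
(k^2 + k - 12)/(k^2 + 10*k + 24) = (k - 3)/(k + 6)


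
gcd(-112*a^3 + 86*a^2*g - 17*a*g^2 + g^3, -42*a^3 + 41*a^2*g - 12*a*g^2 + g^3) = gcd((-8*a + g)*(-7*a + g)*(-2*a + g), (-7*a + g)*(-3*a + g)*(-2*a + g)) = 14*a^2 - 9*a*g + g^2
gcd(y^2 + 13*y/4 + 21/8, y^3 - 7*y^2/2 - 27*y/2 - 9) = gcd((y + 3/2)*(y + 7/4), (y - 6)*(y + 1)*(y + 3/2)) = y + 3/2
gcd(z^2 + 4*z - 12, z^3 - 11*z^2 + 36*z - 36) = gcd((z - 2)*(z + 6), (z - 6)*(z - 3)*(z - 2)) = z - 2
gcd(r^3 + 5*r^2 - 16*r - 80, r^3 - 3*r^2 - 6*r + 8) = r - 4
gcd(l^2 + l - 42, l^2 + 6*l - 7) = l + 7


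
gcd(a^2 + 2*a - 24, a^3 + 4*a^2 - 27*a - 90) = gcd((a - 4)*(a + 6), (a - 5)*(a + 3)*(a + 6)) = a + 6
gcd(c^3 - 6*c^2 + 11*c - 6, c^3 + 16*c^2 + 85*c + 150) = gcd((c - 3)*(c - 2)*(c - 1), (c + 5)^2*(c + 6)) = 1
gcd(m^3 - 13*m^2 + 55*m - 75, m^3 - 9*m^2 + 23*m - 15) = m^2 - 8*m + 15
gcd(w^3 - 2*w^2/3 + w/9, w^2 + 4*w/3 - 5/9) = w - 1/3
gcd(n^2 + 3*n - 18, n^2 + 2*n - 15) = n - 3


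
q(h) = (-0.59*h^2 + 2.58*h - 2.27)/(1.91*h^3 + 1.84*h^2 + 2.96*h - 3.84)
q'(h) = (2.58 - 1.18*h)/(1.91*h^3 + 1.84*h^2 + 2.96*h - 3.84) + (-5.73*h^2 - 3.68*h - 2.96)*(-0.59*h^2 + 2.58*h - 2.27)/(1.91*h^3 + 1.84*h^2 + 2.96*h - 3.84)^2 = (1.1269*h^4 - 9.8556*h^3 + 6.5135*h^2 + 12.8848*h - 3.188)/(3.6481*h^6 + 7.0288*h^5 + 14.6928*h^4 - 3.776*h^3 - 5.3696*h^2 - 22.7328*h + 14.7456)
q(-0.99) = 0.79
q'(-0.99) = 0.02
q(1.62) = 0.03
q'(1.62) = 0.00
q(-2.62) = 0.39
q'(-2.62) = 0.21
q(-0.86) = 0.79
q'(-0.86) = -0.07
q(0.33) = 0.57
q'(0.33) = 0.21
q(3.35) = -0.00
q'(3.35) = -0.01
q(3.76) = -0.01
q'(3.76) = -0.01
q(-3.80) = 0.22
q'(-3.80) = 0.09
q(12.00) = -0.02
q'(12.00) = 0.00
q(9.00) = -0.02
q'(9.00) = 0.00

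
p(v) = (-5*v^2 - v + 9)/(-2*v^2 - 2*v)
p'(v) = (-10*v - 1)/(-2*v^2 - 2*v) + (4*v + 2)*(-5*v^2 - v + 9)/(-2*v^2 - 2*v)^2 = (4*v^2 + 18*v + 9)/(2*v^2*(v^2 + 2*v + 1))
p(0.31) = -10.11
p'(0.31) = 45.37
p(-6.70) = 2.73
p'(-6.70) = 0.02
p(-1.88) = 2.05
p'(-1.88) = -1.96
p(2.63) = 1.48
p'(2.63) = 0.46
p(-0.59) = 16.22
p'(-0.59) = -1.94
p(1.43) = 0.38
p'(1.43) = 1.78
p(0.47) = -5.37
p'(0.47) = 19.21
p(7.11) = 2.18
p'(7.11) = 0.05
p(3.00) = 1.62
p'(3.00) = 0.34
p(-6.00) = 2.75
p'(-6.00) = 0.02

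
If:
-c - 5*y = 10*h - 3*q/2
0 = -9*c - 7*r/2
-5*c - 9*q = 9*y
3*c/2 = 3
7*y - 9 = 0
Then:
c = 2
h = -101/84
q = -151/63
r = -36/7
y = 9/7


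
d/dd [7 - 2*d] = -2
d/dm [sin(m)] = cos(m)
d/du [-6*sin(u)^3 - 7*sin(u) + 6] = (9*cos(2*u) - 16)*cos(u)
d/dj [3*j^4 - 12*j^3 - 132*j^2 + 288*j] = 12*j^3 - 36*j^2 - 264*j + 288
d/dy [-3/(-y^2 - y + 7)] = 3*(-2*y - 1)/(y^2 + y - 7)^2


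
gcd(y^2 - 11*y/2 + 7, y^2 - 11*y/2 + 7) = y^2 - 11*y/2 + 7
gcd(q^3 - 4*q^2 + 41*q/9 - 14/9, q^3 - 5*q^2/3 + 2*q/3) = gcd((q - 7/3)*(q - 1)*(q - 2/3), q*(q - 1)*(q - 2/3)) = q^2 - 5*q/3 + 2/3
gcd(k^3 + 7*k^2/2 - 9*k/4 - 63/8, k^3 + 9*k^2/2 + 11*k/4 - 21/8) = k^2 + 5*k + 21/4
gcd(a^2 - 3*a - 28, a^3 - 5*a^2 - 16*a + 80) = a + 4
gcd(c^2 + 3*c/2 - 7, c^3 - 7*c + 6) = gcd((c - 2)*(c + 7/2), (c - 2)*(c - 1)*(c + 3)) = c - 2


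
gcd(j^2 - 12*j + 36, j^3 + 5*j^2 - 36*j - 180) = j - 6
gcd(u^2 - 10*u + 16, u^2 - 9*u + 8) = u - 8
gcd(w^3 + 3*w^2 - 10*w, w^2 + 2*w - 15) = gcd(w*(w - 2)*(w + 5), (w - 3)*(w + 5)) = w + 5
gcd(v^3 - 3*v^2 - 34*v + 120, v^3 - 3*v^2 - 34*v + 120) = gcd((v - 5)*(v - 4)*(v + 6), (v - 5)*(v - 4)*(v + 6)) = v^3 - 3*v^2 - 34*v + 120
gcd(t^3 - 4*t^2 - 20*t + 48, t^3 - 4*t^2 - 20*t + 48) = t^3 - 4*t^2 - 20*t + 48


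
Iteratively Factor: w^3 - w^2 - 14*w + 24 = (w - 3)*(w^2 + 2*w - 8) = (w - 3)*(w + 4)*(w - 2)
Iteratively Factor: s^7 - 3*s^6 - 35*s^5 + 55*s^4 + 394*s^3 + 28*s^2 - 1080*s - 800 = (s + 2)*(s^6 - 5*s^5 - 25*s^4 + 105*s^3 + 184*s^2 - 340*s - 400) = (s + 2)*(s + 4)*(s^5 - 9*s^4 + 11*s^3 + 61*s^2 - 60*s - 100) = (s - 5)*(s + 2)*(s + 4)*(s^4 - 4*s^3 - 9*s^2 + 16*s + 20) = (s - 5)*(s + 1)*(s + 2)*(s + 4)*(s^3 - 5*s^2 - 4*s + 20) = (s - 5)*(s + 1)*(s + 2)^2*(s + 4)*(s^2 - 7*s + 10) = (s - 5)^2*(s + 1)*(s + 2)^2*(s + 4)*(s - 2)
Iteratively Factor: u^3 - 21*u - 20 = (u + 1)*(u^2 - u - 20) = (u + 1)*(u + 4)*(u - 5)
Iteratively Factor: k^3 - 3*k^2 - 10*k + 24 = (k + 3)*(k^2 - 6*k + 8) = (k - 4)*(k + 3)*(k - 2)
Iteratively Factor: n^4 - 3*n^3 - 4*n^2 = (n)*(n^3 - 3*n^2 - 4*n) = n*(n - 4)*(n^2 + n) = n^2*(n - 4)*(n + 1)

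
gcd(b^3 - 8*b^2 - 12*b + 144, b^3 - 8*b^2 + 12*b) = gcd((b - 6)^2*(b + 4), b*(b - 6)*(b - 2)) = b - 6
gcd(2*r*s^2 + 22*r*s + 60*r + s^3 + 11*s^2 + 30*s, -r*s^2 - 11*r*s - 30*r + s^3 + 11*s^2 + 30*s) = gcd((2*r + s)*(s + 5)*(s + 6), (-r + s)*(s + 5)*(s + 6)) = s^2 + 11*s + 30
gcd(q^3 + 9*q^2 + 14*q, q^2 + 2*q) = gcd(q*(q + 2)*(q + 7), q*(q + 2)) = q^2 + 2*q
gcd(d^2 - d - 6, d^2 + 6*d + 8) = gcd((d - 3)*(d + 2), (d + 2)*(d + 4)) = d + 2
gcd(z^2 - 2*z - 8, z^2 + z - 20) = z - 4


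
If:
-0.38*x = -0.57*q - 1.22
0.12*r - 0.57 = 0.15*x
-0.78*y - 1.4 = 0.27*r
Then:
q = -1.54074074074074*y - 7.43911630929175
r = -2.88888888888889*y - 5.18518518518519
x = -2.31111111111111*y - 7.94814814814815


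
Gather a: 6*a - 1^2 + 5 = 6*a + 4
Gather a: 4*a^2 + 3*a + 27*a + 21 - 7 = 4*a^2 + 30*a + 14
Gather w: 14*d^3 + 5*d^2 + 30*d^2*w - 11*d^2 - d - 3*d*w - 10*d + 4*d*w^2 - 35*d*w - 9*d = 14*d^3 - 6*d^2 + 4*d*w^2 - 20*d + w*(30*d^2 - 38*d)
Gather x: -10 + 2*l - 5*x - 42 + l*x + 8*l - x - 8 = 10*l + x*(l - 6) - 60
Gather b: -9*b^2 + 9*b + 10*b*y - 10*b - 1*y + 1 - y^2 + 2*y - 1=-9*b^2 + b*(10*y - 1) - y^2 + y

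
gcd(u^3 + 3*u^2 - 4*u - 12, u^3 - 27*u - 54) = u + 3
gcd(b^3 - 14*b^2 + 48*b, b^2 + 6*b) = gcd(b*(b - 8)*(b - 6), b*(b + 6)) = b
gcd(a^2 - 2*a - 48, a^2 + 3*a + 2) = 1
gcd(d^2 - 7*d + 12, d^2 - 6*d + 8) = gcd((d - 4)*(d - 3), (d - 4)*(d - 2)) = d - 4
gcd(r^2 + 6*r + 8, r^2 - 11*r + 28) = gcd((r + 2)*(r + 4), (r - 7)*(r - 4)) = 1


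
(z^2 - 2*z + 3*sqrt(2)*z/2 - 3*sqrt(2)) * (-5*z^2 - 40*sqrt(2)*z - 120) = -5*z^4 - 95*sqrt(2)*z^3/2 + 10*z^3 - 240*z^2 + 95*sqrt(2)*z^2 - 180*sqrt(2)*z + 480*z + 360*sqrt(2)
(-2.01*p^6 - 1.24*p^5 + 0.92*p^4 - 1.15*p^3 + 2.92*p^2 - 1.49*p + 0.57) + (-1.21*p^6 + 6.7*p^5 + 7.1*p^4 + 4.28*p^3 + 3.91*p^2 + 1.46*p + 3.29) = -3.22*p^6 + 5.46*p^5 + 8.02*p^4 + 3.13*p^3 + 6.83*p^2 - 0.03*p + 3.86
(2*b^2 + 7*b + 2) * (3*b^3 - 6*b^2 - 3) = 6*b^5 + 9*b^4 - 36*b^3 - 18*b^2 - 21*b - 6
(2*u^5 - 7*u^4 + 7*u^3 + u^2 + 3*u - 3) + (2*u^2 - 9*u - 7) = 2*u^5 - 7*u^4 + 7*u^3 + 3*u^2 - 6*u - 10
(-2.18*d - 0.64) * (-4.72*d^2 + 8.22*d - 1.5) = 10.2896*d^3 - 14.8988*d^2 - 1.9908*d + 0.96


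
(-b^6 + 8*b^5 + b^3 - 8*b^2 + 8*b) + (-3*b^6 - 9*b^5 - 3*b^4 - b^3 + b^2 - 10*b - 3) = -4*b^6 - b^5 - 3*b^4 - 7*b^2 - 2*b - 3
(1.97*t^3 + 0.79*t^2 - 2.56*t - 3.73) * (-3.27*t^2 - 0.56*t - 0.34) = -6.4419*t^5 - 3.6865*t^4 + 7.259*t^3 + 13.3621*t^2 + 2.9592*t + 1.2682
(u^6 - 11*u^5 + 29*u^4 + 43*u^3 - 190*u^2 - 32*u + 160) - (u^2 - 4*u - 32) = u^6 - 11*u^5 + 29*u^4 + 43*u^3 - 191*u^2 - 28*u + 192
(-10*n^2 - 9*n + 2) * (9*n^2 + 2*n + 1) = -90*n^4 - 101*n^3 - 10*n^2 - 5*n + 2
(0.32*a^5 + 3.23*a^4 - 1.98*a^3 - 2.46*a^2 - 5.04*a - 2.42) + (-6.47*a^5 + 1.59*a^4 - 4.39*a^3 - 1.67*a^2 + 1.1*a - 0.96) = -6.15*a^5 + 4.82*a^4 - 6.37*a^3 - 4.13*a^2 - 3.94*a - 3.38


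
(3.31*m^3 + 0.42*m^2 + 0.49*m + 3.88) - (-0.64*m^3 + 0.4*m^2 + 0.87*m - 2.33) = 3.95*m^3 + 0.02*m^2 - 0.38*m + 6.21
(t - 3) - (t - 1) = -2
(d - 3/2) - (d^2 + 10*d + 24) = -d^2 - 9*d - 51/2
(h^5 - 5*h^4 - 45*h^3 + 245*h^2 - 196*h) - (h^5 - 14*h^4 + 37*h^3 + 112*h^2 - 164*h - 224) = 9*h^4 - 82*h^3 + 133*h^2 - 32*h + 224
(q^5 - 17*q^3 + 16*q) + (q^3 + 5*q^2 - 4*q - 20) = q^5 - 16*q^3 + 5*q^2 + 12*q - 20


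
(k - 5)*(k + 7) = k^2 + 2*k - 35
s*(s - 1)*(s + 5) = s^3 + 4*s^2 - 5*s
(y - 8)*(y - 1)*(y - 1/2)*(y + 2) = y^4 - 15*y^3/2 - 13*y^2/2 + 21*y - 8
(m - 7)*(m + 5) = m^2 - 2*m - 35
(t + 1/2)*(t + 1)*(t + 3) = t^3 + 9*t^2/2 + 5*t + 3/2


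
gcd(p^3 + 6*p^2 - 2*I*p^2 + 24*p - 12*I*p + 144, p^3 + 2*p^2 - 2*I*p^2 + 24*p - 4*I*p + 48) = p^2 - 2*I*p + 24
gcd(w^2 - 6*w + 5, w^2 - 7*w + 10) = w - 5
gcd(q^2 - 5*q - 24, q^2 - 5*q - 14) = 1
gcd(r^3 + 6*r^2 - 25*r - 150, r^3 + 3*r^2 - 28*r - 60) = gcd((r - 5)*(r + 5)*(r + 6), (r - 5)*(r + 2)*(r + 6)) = r^2 + r - 30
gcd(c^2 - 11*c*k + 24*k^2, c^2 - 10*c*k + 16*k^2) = c - 8*k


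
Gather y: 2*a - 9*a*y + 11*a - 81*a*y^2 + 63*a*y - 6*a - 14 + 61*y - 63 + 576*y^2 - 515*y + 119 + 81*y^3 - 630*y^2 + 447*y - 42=7*a + 81*y^3 + y^2*(-81*a - 54) + y*(54*a - 7)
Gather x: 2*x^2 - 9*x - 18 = 2*x^2 - 9*x - 18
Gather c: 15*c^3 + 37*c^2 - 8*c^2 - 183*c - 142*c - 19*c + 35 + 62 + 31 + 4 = 15*c^3 + 29*c^2 - 344*c + 132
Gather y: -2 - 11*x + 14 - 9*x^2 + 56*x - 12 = -9*x^2 + 45*x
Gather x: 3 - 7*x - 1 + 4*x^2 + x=4*x^2 - 6*x + 2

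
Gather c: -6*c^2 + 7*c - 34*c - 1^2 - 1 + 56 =-6*c^2 - 27*c + 54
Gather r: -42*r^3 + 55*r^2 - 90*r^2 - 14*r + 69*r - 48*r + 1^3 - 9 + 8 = -42*r^3 - 35*r^2 + 7*r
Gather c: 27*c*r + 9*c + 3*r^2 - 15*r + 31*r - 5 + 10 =c*(27*r + 9) + 3*r^2 + 16*r + 5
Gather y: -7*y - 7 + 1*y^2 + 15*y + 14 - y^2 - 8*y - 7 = 0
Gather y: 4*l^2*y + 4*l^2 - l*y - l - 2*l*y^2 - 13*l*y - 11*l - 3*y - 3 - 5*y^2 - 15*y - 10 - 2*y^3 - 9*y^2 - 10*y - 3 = 4*l^2 - 12*l - 2*y^3 + y^2*(-2*l - 14) + y*(4*l^2 - 14*l - 28) - 16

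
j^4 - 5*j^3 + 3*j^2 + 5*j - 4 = (j - 4)*(j - 1)^2*(j + 1)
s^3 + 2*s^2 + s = s*(s + 1)^2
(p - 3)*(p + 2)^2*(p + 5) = p^4 + 6*p^3 - 3*p^2 - 52*p - 60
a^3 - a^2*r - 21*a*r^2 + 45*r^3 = (a - 3*r)^2*(a + 5*r)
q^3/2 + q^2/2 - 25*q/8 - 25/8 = (q/2 + 1/2)*(q - 5/2)*(q + 5/2)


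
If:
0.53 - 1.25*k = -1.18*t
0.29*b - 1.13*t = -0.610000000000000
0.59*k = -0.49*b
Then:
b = -0.87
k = 0.72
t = 0.32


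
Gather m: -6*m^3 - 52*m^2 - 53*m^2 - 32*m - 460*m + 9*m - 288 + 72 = -6*m^3 - 105*m^2 - 483*m - 216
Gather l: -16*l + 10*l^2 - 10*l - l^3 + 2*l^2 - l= -l^3 + 12*l^2 - 27*l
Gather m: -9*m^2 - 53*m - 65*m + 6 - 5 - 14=-9*m^2 - 118*m - 13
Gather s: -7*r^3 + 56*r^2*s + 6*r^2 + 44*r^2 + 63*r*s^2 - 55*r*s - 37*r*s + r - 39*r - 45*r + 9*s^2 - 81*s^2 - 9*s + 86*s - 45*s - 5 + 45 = -7*r^3 + 50*r^2 - 83*r + s^2*(63*r - 72) + s*(56*r^2 - 92*r + 32) + 40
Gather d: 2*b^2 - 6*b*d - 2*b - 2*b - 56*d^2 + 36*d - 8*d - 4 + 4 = 2*b^2 - 4*b - 56*d^2 + d*(28 - 6*b)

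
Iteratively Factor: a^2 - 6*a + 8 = (a - 2)*(a - 4)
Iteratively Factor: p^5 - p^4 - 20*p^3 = (p)*(p^4 - p^3 - 20*p^2) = p*(p - 5)*(p^3 + 4*p^2) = p*(p - 5)*(p + 4)*(p^2) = p^2*(p - 5)*(p + 4)*(p)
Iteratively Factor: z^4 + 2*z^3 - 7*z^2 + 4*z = (z)*(z^3 + 2*z^2 - 7*z + 4) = z*(z + 4)*(z^2 - 2*z + 1) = z*(z - 1)*(z + 4)*(z - 1)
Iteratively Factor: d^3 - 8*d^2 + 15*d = (d)*(d^2 - 8*d + 15) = d*(d - 3)*(d - 5)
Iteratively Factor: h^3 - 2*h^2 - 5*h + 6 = (h - 3)*(h^2 + h - 2) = (h - 3)*(h + 2)*(h - 1)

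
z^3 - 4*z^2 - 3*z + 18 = (z - 3)^2*(z + 2)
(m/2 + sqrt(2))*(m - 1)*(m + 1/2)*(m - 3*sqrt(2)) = m^4/2 - sqrt(2)*m^3/2 - m^3/4 - 25*m^2/4 + sqrt(2)*m^2/4 + sqrt(2)*m/4 + 3*m + 3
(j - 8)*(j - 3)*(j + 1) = j^3 - 10*j^2 + 13*j + 24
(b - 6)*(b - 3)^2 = b^3 - 12*b^2 + 45*b - 54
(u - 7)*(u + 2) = u^2 - 5*u - 14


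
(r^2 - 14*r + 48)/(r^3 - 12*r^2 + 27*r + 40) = (r - 6)/(r^2 - 4*r - 5)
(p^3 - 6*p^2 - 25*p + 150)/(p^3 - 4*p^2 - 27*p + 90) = (p - 5)/(p - 3)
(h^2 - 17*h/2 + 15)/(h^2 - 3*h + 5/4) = 2*(h - 6)/(2*h - 1)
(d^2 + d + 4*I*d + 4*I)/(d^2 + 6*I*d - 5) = (d^2 + d + 4*I*d + 4*I)/(d^2 + 6*I*d - 5)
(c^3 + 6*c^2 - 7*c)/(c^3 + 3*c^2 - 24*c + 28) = c*(c - 1)/(c^2 - 4*c + 4)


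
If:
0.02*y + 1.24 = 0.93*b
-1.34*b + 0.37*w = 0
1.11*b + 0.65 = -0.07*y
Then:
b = 0.85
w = 3.06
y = -22.69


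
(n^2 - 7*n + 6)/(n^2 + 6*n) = (n^2 - 7*n + 6)/(n*(n + 6))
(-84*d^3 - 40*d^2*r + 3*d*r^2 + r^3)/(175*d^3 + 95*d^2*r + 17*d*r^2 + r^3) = (-12*d^2 - 4*d*r + r^2)/(25*d^2 + 10*d*r + r^2)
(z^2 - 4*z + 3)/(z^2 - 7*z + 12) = (z - 1)/(z - 4)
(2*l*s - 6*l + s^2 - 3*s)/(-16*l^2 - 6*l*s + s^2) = (s - 3)/(-8*l + s)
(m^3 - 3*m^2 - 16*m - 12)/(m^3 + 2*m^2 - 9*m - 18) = (m^2 - 5*m - 6)/(m^2 - 9)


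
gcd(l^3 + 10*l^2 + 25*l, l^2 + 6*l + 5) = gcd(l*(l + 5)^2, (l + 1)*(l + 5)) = l + 5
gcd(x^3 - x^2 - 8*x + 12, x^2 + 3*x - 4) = 1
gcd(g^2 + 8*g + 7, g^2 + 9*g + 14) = g + 7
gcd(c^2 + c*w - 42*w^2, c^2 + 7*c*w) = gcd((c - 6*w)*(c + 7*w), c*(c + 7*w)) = c + 7*w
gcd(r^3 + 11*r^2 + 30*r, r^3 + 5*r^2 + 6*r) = r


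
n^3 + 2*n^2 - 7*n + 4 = (n - 1)^2*(n + 4)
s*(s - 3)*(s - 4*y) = s^3 - 4*s^2*y - 3*s^2 + 12*s*y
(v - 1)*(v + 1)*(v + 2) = v^3 + 2*v^2 - v - 2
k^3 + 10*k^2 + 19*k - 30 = (k - 1)*(k + 5)*(k + 6)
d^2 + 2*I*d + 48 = (d - 6*I)*(d + 8*I)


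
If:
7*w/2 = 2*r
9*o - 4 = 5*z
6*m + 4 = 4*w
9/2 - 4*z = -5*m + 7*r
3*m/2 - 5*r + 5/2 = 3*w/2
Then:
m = -62/111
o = 1621/3996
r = 21/74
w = 6/37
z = -31/444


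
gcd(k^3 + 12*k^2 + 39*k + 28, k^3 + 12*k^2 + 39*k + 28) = k^3 + 12*k^2 + 39*k + 28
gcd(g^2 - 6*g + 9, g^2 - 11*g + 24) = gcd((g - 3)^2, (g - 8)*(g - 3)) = g - 3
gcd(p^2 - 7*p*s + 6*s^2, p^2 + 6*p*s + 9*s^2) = 1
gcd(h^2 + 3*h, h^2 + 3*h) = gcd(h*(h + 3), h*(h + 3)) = h^2 + 3*h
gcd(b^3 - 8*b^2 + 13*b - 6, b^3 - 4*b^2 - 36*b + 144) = b - 6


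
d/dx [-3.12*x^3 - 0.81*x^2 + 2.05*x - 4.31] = -9.36*x^2 - 1.62*x + 2.05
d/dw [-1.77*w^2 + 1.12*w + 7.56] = 1.12 - 3.54*w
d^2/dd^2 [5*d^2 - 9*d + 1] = 10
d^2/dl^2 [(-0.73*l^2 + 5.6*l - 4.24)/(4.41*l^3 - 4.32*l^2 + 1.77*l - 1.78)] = (-28.394226*l^6 + 653.45616*l^5 - 1595.450682*l^4 + 1322.639748*l^3 - 112.161456*l^2 - 263.545056*l + 69.301672)/(85.766121*l^9 - 252.047376*l^8 + 350.172963*l^7 - 386.798166*l^6 + 344.012427*l^5 - 223.624476*l^4 + 129.126717*l^3 - 57.79215*l^2 + 16.824204*l - 5.639752)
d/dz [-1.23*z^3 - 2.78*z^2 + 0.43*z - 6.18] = -3.69*z^2 - 5.56*z + 0.43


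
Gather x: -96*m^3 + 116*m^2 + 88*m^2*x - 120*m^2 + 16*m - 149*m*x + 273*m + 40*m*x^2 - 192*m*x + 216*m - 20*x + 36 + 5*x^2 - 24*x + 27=-96*m^3 - 4*m^2 + 505*m + x^2*(40*m + 5) + x*(88*m^2 - 341*m - 44) + 63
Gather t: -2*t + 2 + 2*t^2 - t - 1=2*t^2 - 3*t + 1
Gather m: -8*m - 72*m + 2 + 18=20 - 80*m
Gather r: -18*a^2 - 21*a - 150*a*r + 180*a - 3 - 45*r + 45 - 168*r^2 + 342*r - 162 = -18*a^2 + 159*a - 168*r^2 + r*(297 - 150*a) - 120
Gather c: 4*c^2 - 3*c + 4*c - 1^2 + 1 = 4*c^2 + c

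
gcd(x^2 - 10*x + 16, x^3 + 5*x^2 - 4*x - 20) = x - 2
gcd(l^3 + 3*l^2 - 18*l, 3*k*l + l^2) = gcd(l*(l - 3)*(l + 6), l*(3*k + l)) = l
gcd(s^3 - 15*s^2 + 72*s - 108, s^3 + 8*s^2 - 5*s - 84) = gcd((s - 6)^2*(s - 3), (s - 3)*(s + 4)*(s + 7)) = s - 3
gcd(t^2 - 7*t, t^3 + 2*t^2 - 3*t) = t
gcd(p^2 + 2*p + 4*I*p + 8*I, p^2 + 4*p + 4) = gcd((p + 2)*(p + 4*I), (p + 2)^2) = p + 2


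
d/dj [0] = 0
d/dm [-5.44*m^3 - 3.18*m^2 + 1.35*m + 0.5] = -16.32*m^2 - 6.36*m + 1.35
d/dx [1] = 0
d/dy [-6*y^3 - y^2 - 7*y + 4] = -18*y^2 - 2*y - 7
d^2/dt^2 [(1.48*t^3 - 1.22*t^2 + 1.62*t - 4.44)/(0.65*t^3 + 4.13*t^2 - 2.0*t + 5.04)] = (-8.97702000000001*t^6 + 15.6507000000001*t^5 - 64.11522*t^4 - 145.203836*t^3 - 420.592392*t^2 + 330.561504*t + 119.998272)/(0.274625*t^9 + 5.234775*t^8 + 30.725955*t^7 + 44.619197*t^6 - 13.36212*t^5 + 268.148328*t^4 - 208.24928*t^3 + 375.205824*t^2 - 152.4096*t + 128.024064)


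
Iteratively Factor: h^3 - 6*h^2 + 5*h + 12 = (h - 3)*(h^2 - 3*h - 4) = (h - 4)*(h - 3)*(h + 1)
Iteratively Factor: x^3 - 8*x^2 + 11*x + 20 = (x - 4)*(x^2 - 4*x - 5) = (x - 5)*(x - 4)*(x + 1)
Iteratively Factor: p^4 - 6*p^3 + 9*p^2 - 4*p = (p - 4)*(p^3 - 2*p^2 + p) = p*(p - 4)*(p^2 - 2*p + 1) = p*(p - 4)*(p - 1)*(p - 1)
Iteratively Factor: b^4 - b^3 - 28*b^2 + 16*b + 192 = (b + 4)*(b^3 - 5*b^2 - 8*b + 48) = (b - 4)*(b + 4)*(b^2 - b - 12) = (b - 4)^2*(b + 4)*(b + 3)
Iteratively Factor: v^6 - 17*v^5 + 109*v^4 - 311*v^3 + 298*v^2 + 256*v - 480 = (v - 4)*(v^5 - 13*v^4 + 57*v^3 - 83*v^2 - 34*v + 120) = (v - 5)*(v - 4)*(v^4 - 8*v^3 + 17*v^2 + 2*v - 24) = (v - 5)*(v - 4)^2*(v^3 - 4*v^2 + v + 6) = (v - 5)*(v - 4)^2*(v + 1)*(v^2 - 5*v + 6) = (v - 5)*(v - 4)^2*(v - 2)*(v + 1)*(v - 3)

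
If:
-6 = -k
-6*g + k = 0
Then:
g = 1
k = 6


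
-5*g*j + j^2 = j*(-5*g + j)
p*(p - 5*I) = p^2 - 5*I*p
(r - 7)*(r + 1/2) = r^2 - 13*r/2 - 7/2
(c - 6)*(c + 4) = c^2 - 2*c - 24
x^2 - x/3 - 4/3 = (x - 4/3)*(x + 1)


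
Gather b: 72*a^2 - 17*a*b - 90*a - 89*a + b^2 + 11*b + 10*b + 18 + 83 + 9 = 72*a^2 - 179*a + b^2 + b*(21 - 17*a) + 110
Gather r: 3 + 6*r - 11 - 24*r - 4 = -18*r - 12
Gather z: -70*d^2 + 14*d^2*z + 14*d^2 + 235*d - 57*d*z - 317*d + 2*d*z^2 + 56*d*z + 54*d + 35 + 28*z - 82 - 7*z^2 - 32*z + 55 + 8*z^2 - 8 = -56*d^2 - 28*d + z^2*(2*d + 1) + z*(14*d^2 - d - 4)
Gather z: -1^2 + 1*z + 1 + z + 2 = 2*z + 2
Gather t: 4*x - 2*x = 2*x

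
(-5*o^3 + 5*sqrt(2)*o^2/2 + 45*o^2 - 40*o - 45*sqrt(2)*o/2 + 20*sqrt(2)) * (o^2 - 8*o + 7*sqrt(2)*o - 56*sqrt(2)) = -5*o^5 - 65*sqrt(2)*o^4/2 + 85*o^4 - 365*o^3 + 1105*sqrt(2)*o^3/2 - 2600*sqrt(2)*o^2 - 275*o^2 + 2800*o + 2080*sqrt(2)*o - 2240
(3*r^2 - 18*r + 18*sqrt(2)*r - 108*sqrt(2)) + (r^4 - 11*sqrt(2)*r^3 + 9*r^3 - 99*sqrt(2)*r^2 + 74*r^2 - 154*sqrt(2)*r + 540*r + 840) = r^4 - 11*sqrt(2)*r^3 + 9*r^3 - 99*sqrt(2)*r^2 + 77*r^2 - 136*sqrt(2)*r + 522*r - 108*sqrt(2) + 840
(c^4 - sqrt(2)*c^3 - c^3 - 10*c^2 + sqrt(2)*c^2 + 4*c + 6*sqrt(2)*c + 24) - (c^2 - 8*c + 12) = c^4 - sqrt(2)*c^3 - c^3 - 11*c^2 + sqrt(2)*c^2 + 6*sqrt(2)*c + 12*c + 12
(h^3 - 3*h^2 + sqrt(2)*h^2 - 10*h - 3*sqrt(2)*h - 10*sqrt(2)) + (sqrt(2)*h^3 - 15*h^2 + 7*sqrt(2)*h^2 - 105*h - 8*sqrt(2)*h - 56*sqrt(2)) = h^3 + sqrt(2)*h^3 - 18*h^2 + 8*sqrt(2)*h^2 - 115*h - 11*sqrt(2)*h - 66*sqrt(2)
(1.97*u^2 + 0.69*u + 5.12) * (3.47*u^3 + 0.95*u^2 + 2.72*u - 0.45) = 6.8359*u^5 + 4.2658*u^4 + 23.7803*u^3 + 5.8543*u^2 + 13.6159*u - 2.304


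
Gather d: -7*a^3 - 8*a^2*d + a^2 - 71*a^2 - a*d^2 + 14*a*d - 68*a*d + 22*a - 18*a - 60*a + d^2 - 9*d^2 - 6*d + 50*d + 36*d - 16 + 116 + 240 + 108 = -7*a^3 - 70*a^2 - 56*a + d^2*(-a - 8) + d*(-8*a^2 - 54*a + 80) + 448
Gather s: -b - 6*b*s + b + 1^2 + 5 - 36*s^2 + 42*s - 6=-36*s^2 + s*(42 - 6*b)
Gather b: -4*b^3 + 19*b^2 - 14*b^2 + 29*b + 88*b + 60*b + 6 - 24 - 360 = -4*b^3 + 5*b^2 + 177*b - 378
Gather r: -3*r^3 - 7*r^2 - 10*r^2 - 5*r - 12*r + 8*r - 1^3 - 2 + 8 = -3*r^3 - 17*r^2 - 9*r + 5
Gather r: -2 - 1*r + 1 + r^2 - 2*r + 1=r^2 - 3*r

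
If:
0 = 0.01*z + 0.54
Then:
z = -54.00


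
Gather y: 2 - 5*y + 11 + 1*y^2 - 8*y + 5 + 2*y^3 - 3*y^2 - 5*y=2*y^3 - 2*y^2 - 18*y + 18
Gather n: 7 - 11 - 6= -10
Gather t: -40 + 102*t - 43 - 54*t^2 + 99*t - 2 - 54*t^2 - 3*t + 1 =-108*t^2 + 198*t - 84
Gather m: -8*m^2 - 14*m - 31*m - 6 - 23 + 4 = -8*m^2 - 45*m - 25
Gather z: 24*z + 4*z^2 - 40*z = 4*z^2 - 16*z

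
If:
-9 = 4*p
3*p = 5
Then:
No Solution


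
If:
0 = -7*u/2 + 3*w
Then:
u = 6*w/7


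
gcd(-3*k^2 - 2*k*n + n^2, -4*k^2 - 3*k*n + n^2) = k + n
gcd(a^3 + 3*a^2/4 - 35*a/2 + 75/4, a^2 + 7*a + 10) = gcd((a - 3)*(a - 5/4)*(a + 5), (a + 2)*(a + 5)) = a + 5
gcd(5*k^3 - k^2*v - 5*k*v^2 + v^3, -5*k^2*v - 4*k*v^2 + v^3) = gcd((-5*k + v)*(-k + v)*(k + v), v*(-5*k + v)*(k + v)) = -5*k^2 - 4*k*v + v^2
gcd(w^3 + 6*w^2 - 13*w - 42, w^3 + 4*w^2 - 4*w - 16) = w + 2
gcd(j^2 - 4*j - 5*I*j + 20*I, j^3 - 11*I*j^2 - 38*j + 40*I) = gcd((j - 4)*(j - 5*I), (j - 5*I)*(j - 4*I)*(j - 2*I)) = j - 5*I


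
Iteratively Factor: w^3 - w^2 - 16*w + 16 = (w + 4)*(w^2 - 5*w + 4) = (w - 4)*(w + 4)*(w - 1)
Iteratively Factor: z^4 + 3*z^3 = (z + 3)*(z^3) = z*(z + 3)*(z^2) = z^2*(z + 3)*(z)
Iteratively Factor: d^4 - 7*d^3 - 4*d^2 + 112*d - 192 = (d + 4)*(d^3 - 11*d^2 + 40*d - 48) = (d - 3)*(d + 4)*(d^2 - 8*d + 16) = (d - 4)*(d - 3)*(d + 4)*(d - 4)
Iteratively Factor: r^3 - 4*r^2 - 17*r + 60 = (r - 3)*(r^2 - r - 20) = (r - 5)*(r - 3)*(r + 4)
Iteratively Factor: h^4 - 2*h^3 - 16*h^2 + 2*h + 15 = (h + 1)*(h^3 - 3*h^2 - 13*h + 15) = (h - 5)*(h + 1)*(h^2 + 2*h - 3) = (h - 5)*(h - 1)*(h + 1)*(h + 3)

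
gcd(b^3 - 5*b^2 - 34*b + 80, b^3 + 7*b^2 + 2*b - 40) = b^2 + 3*b - 10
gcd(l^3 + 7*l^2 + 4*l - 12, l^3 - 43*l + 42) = l - 1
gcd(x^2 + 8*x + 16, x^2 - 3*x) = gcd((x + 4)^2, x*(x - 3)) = 1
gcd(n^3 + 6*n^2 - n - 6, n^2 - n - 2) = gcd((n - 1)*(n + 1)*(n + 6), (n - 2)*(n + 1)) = n + 1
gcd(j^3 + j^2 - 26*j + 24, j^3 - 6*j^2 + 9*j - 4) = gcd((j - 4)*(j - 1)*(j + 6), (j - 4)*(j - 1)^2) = j^2 - 5*j + 4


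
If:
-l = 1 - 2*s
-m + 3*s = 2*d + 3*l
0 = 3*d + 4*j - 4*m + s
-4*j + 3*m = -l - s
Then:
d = 4/5 - 7*s/5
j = 3*s/5 + 4/5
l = 2*s - 1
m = 7/5 - s/5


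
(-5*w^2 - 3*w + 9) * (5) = -25*w^2 - 15*w + 45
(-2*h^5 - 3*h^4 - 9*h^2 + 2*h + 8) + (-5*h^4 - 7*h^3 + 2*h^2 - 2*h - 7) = -2*h^5 - 8*h^4 - 7*h^3 - 7*h^2 + 1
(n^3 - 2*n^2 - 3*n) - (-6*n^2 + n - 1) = n^3 + 4*n^2 - 4*n + 1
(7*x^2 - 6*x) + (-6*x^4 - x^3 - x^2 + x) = -6*x^4 - x^3 + 6*x^2 - 5*x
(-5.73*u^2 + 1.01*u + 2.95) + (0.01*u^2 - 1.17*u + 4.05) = -5.72*u^2 - 0.16*u + 7.0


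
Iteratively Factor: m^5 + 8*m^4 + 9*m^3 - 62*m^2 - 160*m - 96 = (m - 3)*(m^4 + 11*m^3 + 42*m^2 + 64*m + 32) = (m - 3)*(m + 4)*(m^3 + 7*m^2 + 14*m + 8) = (m - 3)*(m + 4)^2*(m^2 + 3*m + 2) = (m - 3)*(m + 2)*(m + 4)^2*(m + 1)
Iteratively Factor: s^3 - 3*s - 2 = (s + 1)*(s^2 - s - 2) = (s + 1)^2*(s - 2)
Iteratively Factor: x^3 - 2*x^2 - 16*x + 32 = (x - 4)*(x^2 + 2*x - 8) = (x - 4)*(x + 4)*(x - 2)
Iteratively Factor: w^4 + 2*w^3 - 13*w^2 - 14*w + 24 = (w + 2)*(w^3 - 13*w + 12) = (w - 3)*(w + 2)*(w^2 + 3*w - 4) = (w - 3)*(w + 2)*(w + 4)*(w - 1)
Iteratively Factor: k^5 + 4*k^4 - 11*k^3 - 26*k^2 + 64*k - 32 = (k + 4)*(k^4 - 11*k^2 + 18*k - 8) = (k - 2)*(k + 4)*(k^3 + 2*k^2 - 7*k + 4) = (k - 2)*(k + 4)^2*(k^2 - 2*k + 1) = (k - 2)*(k - 1)*(k + 4)^2*(k - 1)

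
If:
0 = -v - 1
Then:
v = -1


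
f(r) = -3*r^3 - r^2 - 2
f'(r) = -9*r^2 - 2*r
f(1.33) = -10.83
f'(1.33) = -18.58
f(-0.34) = -2.00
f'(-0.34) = -0.36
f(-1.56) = 6.96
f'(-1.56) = -18.78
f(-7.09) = 1016.93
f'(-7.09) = -438.23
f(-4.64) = 276.16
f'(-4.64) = -184.49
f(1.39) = -11.99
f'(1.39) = -20.17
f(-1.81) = 12.51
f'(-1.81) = -25.86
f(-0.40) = -1.97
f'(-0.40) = -0.64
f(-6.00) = 610.00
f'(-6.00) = -312.00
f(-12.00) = 5038.00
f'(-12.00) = -1272.00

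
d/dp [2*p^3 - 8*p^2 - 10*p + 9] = 6*p^2 - 16*p - 10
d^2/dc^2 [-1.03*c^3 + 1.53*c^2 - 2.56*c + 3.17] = 3.06 - 6.18*c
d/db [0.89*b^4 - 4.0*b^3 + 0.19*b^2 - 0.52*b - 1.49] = 3.56*b^3 - 12.0*b^2 + 0.38*b - 0.52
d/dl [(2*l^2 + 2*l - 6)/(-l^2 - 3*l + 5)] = 4*(-l^2 + 2*l - 2)/(l^4 + 6*l^3 - l^2 - 30*l + 25)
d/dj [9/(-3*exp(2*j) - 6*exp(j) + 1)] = 54*(exp(j) + 1)*exp(j)/(3*exp(2*j) + 6*exp(j) - 1)^2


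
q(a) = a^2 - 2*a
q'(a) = 2*a - 2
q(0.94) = -1.00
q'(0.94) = -0.12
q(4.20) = 9.24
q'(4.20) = 6.40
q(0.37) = -0.60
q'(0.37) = -1.26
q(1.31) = -0.90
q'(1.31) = 0.62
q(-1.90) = 7.41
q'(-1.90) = -5.80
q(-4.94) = 34.28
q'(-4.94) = -11.88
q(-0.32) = 0.74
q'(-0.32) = -2.64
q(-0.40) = 0.96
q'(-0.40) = -2.80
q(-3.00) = 15.00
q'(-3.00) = -8.00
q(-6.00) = 48.00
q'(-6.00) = -14.00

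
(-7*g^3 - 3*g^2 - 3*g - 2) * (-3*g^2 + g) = 21*g^5 + 2*g^4 + 6*g^3 + 3*g^2 - 2*g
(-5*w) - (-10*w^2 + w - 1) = 10*w^2 - 6*w + 1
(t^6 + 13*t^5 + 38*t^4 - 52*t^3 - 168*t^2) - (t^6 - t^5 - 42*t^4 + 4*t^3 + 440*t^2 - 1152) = 14*t^5 + 80*t^4 - 56*t^3 - 608*t^2 + 1152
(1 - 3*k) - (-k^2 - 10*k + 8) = k^2 + 7*k - 7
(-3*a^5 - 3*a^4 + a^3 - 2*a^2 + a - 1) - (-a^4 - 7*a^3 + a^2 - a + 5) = -3*a^5 - 2*a^4 + 8*a^3 - 3*a^2 + 2*a - 6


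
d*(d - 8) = d^2 - 8*d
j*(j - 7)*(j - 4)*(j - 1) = j^4 - 12*j^3 + 39*j^2 - 28*j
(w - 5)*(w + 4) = w^2 - w - 20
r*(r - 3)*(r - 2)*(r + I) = r^4 - 5*r^3 + I*r^3 + 6*r^2 - 5*I*r^2 + 6*I*r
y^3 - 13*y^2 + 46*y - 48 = (y - 8)*(y - 3)*(y - 2)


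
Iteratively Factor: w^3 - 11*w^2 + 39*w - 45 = (w - 3)*(w^2 - 8*w + 15) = (w - 5)*(w - 3)*(w - 3)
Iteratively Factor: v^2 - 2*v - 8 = (v - 4)*(v + 2)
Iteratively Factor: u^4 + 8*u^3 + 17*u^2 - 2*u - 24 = (u + 2)*(u^3 + 6*u^2 + 5*u - 12) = (u + 2)*(u + 3)*(u^2 + 3*u - 4) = (u - 1)*(u + 2)*(u + 3)*(u + 4)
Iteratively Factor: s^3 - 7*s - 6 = (s + 1)*(s^2 - s - 6) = (s + 1)*(s + 2)*(s - 3)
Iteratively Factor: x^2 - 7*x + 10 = (x - 5)*(x - 2)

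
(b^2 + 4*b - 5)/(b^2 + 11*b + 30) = (b - 1)/(b + 6)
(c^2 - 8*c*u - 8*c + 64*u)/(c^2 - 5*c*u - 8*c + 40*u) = (-c + 8*u)/(-c + 5*u)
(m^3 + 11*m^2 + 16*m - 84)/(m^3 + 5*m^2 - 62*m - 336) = (m - 2)/(m - 8)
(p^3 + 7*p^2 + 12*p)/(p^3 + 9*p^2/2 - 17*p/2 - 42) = 2*p*(p + 3)/(2*p^2 + p - 21)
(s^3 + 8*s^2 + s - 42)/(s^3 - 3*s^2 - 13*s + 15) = (s^2 + 5*s - 14)/(s^2 - 6*s + 5)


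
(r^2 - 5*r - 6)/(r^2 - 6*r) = (r + 1)/r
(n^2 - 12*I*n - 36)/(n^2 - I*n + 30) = (n - 6*I)/(n + 5*I)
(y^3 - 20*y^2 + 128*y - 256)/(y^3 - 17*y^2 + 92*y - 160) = (y - 8)/(y - 5)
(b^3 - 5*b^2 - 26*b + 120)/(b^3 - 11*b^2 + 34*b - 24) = (b + 5)/(b - 1)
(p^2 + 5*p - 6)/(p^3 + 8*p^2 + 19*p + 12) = (p^2 + 5*p - 6)/(p^3 + 8*p^2 + 19*p + 12)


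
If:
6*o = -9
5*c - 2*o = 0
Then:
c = -3/5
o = -3/2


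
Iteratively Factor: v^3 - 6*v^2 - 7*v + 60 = (v - 5)*(v^2 - v - 12) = (v - 5)*(v - 4)*(v + 3)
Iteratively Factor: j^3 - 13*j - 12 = (j + 1)*(j^2 - j - 12) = (j + 1)*(j + 3)*(j - 4)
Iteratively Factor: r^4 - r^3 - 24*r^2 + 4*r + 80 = (r - 5)*(r^3 + 4*r^2 - 4*r - 16) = (r - 5)*(r + 2)*(r^2 + 2*r - 8) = (r - 5)*(r - 2)*(r + 2)*(r + 4)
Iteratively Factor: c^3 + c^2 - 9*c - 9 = (c - 3)*(c^2 + 4*c + 3) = (c - 3)*(c + 1)*(c + 3)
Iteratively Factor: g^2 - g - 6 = (g - 3)*(g + 2)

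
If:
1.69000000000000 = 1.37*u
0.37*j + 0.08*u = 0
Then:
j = -0.27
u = 1.23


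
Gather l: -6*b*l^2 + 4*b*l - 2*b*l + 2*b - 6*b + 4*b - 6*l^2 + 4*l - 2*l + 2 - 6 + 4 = l^2*(-6*b - 6) + l*(2*b + 2)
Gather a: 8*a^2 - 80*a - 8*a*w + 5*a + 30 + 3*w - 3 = 8*a^2 + a*(-8*w - 75) + 3*w + 27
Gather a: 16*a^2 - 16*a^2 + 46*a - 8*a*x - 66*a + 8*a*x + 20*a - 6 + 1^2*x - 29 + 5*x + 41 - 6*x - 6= 0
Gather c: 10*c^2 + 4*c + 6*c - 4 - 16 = 10*c^2 + 10*c - 20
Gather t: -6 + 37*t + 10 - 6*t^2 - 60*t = -6*t^2 - 23*t + 4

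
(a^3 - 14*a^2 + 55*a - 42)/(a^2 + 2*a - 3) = (a^2 - 13*a + 42)/(a + 3)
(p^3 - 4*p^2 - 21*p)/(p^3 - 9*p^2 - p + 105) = p/(p - 5)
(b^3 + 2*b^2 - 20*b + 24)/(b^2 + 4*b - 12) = b - 2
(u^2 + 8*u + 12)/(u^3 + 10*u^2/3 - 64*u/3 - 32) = 3*(u + 2)/(3*u^2 - 8*u - 16)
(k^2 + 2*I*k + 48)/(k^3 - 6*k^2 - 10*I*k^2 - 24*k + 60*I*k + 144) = (k + 8*I)/(k^2 + k*(-6 - 4*I) + 24*I)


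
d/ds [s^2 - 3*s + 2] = 2*s - 3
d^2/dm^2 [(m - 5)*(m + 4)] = 2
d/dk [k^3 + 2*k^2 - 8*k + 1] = 3*k^2 + 4*k - 8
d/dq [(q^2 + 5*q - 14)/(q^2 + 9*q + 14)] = 4/(q^2 + 4*q + 4)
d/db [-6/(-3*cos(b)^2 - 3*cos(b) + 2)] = 18*(2*cos(b) + 1)*sin(b)/(3*cos(b)^2 + 3*cos(b) - 2)^2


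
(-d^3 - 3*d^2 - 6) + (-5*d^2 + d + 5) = -d^3 - 8*d^2 + d - 1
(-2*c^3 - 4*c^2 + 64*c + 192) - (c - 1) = -2*c^3 - 4*c^2 + 63*c + 193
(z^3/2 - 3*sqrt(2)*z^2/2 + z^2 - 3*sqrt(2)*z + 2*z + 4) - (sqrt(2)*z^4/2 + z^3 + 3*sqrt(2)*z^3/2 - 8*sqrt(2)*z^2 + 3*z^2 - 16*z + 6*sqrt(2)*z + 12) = -sqrt(2)*z^4/2 - 3*sqrt(2)*z^3/2 - z^3/2 - 2*z^2 + 13*sqrt(2)*z^2/2 - 9*sqrt(2)*z + 18*z - 8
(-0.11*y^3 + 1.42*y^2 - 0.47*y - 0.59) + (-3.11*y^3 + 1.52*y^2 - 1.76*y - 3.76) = -3.22*y^3 + 2.94*y^2 - 2.23*y - 4.35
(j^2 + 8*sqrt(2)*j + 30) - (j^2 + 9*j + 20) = -9*j + 8*sqrt(2)*j + 10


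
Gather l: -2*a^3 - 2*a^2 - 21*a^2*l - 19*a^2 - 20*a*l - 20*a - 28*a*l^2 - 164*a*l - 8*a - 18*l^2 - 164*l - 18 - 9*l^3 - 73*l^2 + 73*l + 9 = -2*a^3 - 21*a^2 - 28*a - 9*l^3 + l^2*(-28*a - 91) + l*(-21*a^2 - 184*a - 91) - 9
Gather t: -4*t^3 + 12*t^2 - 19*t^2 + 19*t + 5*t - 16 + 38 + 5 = -4*t^3 - 7*t^2 + 24*t + 27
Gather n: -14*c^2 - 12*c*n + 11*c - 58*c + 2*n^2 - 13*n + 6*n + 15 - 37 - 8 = -14*c^2 - 47*c + 2*n^2 + n*(-12*c - 7) - 30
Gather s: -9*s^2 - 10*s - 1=-9*s^2 - 10*s - 1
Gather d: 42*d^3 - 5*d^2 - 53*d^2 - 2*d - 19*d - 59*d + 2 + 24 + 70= 42*d^3 - 58*d^2 - 80*d + 96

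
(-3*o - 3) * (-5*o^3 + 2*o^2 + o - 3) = 15*o^4 + 9*o^3 - 9*o^2 + 6*o + 9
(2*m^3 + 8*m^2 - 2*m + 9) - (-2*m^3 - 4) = 4*m^3 + 8*m^2 - 2*m + 13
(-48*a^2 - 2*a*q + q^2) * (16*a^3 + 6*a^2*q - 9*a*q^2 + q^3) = -768*a^5 - 320*a^4*q + 436*a^3*q^2 - 24*a^2*q^3 - 11*a*q^4 + q^5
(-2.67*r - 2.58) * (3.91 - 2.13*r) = 5.6871*r^2 - 4.9443*r - 10.0878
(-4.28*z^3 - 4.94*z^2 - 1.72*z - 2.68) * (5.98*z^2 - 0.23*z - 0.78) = -25.5944*z^5 - 28.5568*z^4 - 5.811*z^3 - 11.7776*z^2 + 1.958*z + 2.0904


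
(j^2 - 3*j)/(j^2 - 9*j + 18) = j/(j - 6)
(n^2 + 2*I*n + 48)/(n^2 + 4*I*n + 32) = (n - 6*I)/(n - 4*I)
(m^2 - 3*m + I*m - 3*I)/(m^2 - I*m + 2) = (m - 3)/(m - 2*I)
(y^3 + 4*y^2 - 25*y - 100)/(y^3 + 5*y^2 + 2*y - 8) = (y^2 - 25)/(y^2 + y - 2)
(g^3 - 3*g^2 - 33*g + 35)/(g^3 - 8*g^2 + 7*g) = (g + 5)/g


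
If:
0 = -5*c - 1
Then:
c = -1/5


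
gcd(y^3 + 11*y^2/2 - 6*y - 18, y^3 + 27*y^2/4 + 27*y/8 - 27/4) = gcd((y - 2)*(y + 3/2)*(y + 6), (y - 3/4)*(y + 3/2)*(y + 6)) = y^2 + 15*y/2 + 9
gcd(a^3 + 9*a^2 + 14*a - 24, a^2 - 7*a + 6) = a - 1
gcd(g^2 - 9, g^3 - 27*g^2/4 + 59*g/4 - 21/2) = g - 3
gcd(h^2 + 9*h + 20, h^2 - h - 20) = h + 4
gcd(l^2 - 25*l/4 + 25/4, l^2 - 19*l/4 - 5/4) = l - 5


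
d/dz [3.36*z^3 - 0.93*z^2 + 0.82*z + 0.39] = 10.08*z^2 - 1.86*z + 0.82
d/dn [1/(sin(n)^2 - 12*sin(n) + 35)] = 2*(6 - sin(n))*cos(n)/(sin(n)^2 - 12*sin(n) + 35)^2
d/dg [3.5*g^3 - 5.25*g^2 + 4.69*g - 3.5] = 10.5*g^2 - 10.5*g + 4.69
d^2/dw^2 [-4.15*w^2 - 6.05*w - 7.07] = -8.30000000000000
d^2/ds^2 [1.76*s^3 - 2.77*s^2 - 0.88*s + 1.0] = 10.56*s - 5.54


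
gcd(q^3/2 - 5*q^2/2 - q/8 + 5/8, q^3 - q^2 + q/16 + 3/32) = q - 1/2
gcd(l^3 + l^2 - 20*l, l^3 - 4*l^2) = l^2 - 4*l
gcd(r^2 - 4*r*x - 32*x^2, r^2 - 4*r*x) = 1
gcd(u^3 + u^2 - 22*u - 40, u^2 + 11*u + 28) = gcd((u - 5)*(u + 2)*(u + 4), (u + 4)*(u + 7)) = u + 4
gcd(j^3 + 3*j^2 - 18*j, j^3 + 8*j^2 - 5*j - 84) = j - 3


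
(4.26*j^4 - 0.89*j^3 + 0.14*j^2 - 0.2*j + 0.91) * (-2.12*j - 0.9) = -9.0312*j^5 - 1.9472*j^4 + 0.5042*j^3 + 0.298*j^2 - 1.7492*j - 0.819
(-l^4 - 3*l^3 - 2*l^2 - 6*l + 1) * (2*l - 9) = -2*l^5 + 3*l^4 + 23*l^3 + 6*l^2 + 56*l - 9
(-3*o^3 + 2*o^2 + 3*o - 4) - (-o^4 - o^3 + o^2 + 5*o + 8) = o^4 - 2*o^3 + o^2 - 2*o - 12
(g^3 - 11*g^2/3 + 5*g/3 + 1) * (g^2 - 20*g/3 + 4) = g^5 - 31*g^4/3 + 271*g^3/9 - 223*g^2/9 + 4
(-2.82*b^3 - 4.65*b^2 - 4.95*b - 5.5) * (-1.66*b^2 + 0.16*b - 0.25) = 4.6812*b^5 + 7.2678*b^4 + 8.178*b^3 + 9.5005*b^2 + 0.3575*b + 1.375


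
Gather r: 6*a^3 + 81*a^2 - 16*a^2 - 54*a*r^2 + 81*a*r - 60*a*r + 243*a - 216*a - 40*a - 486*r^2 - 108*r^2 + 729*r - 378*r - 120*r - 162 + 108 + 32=6*a^3 + 65*a^2 - 13*a + r^2*(-54*a - 594) + r*(21*a + 231) - 22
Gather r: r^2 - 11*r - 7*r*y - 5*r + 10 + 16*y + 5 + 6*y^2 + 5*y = r^2 + r*(-7*y - 16) + 6*y^2 + 21*y + 15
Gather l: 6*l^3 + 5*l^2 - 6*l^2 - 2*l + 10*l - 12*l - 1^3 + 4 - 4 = 6*l^3 - l^2 - 4*l - 1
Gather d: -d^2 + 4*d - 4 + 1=-d^2 + 4*d - 3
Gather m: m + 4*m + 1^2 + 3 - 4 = 5*m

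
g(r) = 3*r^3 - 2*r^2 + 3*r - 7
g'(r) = 9*r^2 - 4*r + 3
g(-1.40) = -23.35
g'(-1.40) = 26.24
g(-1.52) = -26.72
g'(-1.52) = 29.87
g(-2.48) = -72.50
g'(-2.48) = 68.27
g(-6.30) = -855.42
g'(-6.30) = 385.41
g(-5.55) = -598.12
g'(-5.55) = 302.42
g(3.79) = 138.96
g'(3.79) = 117.12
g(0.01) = -6.97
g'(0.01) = 2.96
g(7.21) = 1035.08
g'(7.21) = 442.02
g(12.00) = 4925.00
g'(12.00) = 1251.00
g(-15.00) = -10627.00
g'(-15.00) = 2088.00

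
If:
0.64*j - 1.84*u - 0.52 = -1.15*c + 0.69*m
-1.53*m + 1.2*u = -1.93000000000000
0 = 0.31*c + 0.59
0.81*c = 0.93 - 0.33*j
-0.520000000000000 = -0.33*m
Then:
No Solution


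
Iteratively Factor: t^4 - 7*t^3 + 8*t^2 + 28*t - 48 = (t - 2)*(t^3 - 5*t^2 - 2*t + 24) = (t - 4)*(t - 2)*(t^2 - t - 6) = (t - 4)*(t - 3)*(t - 2)*(t + 2)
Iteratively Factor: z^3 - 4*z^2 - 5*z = (z)*(z^2 - 4*z - 5) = z*(z + 1)*(z - 5)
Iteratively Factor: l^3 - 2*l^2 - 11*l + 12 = (l - 1)*(l^2 - l - 12) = (l - 4)*(l - 1)*(l + 3)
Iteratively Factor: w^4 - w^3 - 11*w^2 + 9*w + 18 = (w - 2)*(w^3 + w^2 - 9*w - 9) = (w - 2)*(w + 1)*(w^2 - 9) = (w - 2)*(w + 1)*(w + 3)*(w - 3)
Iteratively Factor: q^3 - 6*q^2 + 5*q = (q - 1)*(q^2 - 5*q) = q*(q - 1)*(q - 5)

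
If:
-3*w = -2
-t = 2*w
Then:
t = -4/3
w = 2/3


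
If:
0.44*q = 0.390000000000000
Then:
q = 0.89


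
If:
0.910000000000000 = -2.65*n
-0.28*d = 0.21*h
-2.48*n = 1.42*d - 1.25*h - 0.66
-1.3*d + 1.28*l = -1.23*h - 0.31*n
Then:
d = 0.49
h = -0.65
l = 1.21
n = -0.34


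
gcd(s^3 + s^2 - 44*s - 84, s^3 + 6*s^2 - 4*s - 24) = s^2 + 8*s + 12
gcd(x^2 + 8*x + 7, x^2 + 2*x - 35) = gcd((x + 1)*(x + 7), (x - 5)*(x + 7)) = x + 7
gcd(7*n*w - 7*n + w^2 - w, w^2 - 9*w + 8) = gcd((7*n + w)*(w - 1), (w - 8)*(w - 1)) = w - 1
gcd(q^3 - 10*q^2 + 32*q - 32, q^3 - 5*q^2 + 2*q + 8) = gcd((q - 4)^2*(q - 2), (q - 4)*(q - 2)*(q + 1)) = q^2 - 6*q + 8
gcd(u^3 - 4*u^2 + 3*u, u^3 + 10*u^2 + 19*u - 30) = u - 1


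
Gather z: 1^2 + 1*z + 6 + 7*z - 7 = 8*z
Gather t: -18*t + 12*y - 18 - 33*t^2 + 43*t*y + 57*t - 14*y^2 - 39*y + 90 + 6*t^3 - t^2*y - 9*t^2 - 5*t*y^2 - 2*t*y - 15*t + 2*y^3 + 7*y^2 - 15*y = 6*t^3 + t^2*(-y - 42) + t*(-5*y^2 + 41*y + 24) + 2*y^3 - 7*y^2 - 42*y + 72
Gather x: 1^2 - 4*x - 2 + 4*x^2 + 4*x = 4*x^2 - 1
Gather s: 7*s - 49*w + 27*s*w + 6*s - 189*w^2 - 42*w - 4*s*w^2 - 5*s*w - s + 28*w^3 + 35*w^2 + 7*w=s*(-4*w^2 + 22*w + 12) + 28*w^3 - 154*w^2 - 84*w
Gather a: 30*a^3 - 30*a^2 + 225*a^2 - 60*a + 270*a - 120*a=30*a^3 + 195*a^2 + 90*a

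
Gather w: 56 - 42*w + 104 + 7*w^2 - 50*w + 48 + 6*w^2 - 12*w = 13*w^2 - 104*w + 208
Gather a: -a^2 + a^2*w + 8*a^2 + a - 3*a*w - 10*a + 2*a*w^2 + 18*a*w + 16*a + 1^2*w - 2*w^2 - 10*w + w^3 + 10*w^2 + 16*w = a^2*(w + 7) + a*(2*w^2 + 15*w + 7) + w^3 + 8*w^2 + 7*w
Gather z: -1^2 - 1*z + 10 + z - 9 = 0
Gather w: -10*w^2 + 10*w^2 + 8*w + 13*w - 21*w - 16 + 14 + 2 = 0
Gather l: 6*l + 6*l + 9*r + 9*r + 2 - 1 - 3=12*l + 18*r - 2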